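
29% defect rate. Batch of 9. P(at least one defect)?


P(all good) = (71/100)^9 = 45848500718449031/1000000000000000000
P(≥1 defect) = 954151499281550969/1000000000000000000

P = 954151499281550969/1000000000000000000 ≈ 95.42%


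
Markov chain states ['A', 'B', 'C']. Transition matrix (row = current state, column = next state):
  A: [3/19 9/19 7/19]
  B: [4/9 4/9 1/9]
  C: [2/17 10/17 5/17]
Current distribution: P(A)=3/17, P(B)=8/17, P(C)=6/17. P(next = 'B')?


P(next=B) = Σᵢ P(now=i)×P(i→B)
= 3/17×9/19 + 8/17×4/9 + 6/17×10/17
= 27/323 + 32/153 + 60/289 = 24727/49419

P = 24727/49419 ≈ 0.5004


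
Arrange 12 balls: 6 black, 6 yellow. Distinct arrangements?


12!/(6!×6!) = 924

924


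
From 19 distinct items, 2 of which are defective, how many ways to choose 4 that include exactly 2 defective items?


Choose 2 of the 2 defective items and 2 of the other 17 items:
C(2,2)×C(17,2) = 1×136 = 136

136


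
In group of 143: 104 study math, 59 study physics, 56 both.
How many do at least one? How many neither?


|A∪B| = 104+59-56 = 107
Neither = 143-107 = 36

At least one: 107; Neither: 36


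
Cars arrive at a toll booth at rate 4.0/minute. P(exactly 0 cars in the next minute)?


Poisson(λ=4.0): P(X=0) = e^(-λ)×λ^k/k!
= e^(-4.0) × 4.0^0 / 0!
≈ 0.01831563889 × 1 / 1 ≈ 0.018316

P(X=0) ≈ 0.018316 ≈ 1.83%


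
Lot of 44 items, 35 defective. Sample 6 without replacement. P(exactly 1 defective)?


Hypergeometric: C(35,1)×C(9,5)/C(44,6)
= 35×126/7059052 = 315/504218

P(X=1) = 315/504218 ≈ 0.06%


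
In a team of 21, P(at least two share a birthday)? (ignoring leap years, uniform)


P(all different) = Π(365-i)/365 for i=0..20
= 0.556312
P(match) = 1 - 0.556312 = 0.443688

P ≈ 0.4437 ≈ 44.37%


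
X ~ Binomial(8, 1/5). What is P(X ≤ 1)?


P(X ≤ 1) = Σ P(X=i) for i=0..1
P(X=0) = 65536/390625
P(X=1) = 131072/390625
Sum = 196608/390625

P(X ≤ 1) = 196608/390625 ≈ 50.33%


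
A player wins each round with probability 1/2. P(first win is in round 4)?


Geometric: P(X=4) = (1-p)^(k-1)×p = (1/2)^3×1/2 = 1/16

P(X=4) = 1/16 ≈ 6.25%


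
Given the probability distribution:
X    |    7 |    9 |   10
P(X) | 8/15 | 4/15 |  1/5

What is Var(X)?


E[X] = 122/15
E[X²] = 1016/15
Var(X) = E[X²] - (E[X])² = 1016/15 - 14884/225 = 356/225

Var(X) = 356/225 ≈ 1.5822


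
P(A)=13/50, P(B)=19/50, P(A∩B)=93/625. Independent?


P(A)×P(B) = 247/2500
P(A∩B) = 93/625
Not equal → NOT independent

No, not independent


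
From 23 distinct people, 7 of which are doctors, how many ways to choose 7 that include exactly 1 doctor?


Choose 1 of the 7 doctors and 6 of the other 16 people:
C(7,1)×C(16,6) = 7×8008 = 56056

56056


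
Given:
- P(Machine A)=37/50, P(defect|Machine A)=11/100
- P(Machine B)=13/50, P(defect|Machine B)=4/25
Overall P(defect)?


P(B) = Σ P(B|Aᵢ)×P(Aᵢ)
  11/100×37/50 = 407/5000
  4/25×13/50 = 26/625
Sum = 123/1000

P(defect) = 123/1000 ≈ 12.30%


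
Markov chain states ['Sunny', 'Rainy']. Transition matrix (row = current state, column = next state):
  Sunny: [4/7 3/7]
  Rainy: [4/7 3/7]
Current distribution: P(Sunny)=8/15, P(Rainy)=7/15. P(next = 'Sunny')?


P(next=Sunny) = Σᵢ P(now=i)×P(i→Sunny)
= 8/15×4/7 + 7/15×4/7
= 32/105 + 4/15 = 4/7

P = 4/7 ≈ 0.5714


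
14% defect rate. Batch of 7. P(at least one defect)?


P(all good) = (43/50)^7 = 271818611107/781250000000
P(≥1 defect) = 509431388893/781250000000

P = 509431388893/781250000000 ≈ 65.21%


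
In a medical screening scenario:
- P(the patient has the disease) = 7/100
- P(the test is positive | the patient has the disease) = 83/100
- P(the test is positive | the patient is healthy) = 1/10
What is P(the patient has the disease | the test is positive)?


Using Bayes' theorem:
P(A|B) = P(B|A)·P(A) / P(B)

P(the test is positive) = 83/100 × 7/100 + 1/10 × 93/100
= 581/10000 + 93/1000 = 1511/10000

P(the patient has the disease|the test is positive) = (581/10000) / (1511/10000) = 581/1511

P(the patient has the disease|the test is positive) = 581/1511 ≈ 38.45%


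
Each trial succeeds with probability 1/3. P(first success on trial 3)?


Geometric: P(X=3) = (1-p)^(k-1)×p = (2/3)^2×1/3 = 4/27

P(X=3) = 4/27 ≈ 14.81%


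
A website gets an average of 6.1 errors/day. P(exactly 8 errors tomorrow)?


Poisson(λ=6.1): P(X=8) = e^(-λ)×λ^k/k!
= e^(-6.1) × 6.1^8 / 8!
≈ 0.002242867719 × 1917073.12997 / 40320 ≈ 0.106640

P(X=8) ≈ 0.106640 ≈ 10.66%


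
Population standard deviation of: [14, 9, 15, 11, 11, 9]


Mean = 69/6 = 23/2
  (14-23/2)²=25/4
  (9-23/2)²=25/4
  (15-23/2)²=49/4
  (11-23/2)²=1/4
  (11-23/2)²=1/4
  (9-23/2)²=25/4
Σ(x-μ)² = 63/2
σ² = (63/2)/6 = 21/4

σ = √(21/4) ≈ 2.2913


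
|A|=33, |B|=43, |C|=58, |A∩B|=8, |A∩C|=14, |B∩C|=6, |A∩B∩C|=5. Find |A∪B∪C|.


|A∪B∪C| = 33+43+58-8-14-6+5 = 111

|A∪B∪C| = 111


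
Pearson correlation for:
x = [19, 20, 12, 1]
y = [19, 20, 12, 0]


n=4, Σx=52, Σy=51, Σxy=905, Σx²=906, Σy²=905
r = (4×905 - 52×51)/√((4×906 - 52²)(4×905 - 51²))
= 968/√(920×1019) = 968/√937480 ≈ 968/968.2355 ≈ 0.9998

r ≈ 0.9998


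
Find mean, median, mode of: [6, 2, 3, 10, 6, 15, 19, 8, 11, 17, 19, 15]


Sorted: [2, 3, 6, 6, 8, 10, 11, 15, 15, 17, 19, 19]
Mean = 131/12
Median = 21/2
Freq: {6: 2, 2: 1, 3: 1, 10: 1, 15: 2, 19: 2, 8: 1, 11: 1, 17: 1}
Mode: [6, 15, 19]

Mean=131/12, Median=21/2, Mode=[6, 15, 19]


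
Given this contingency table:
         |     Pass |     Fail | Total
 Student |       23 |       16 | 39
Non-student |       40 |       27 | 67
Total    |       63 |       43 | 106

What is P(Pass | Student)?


P(Pass | Student) = 23/(23+16) = 23/39

P(Pass|Student) = 23/39 ≈ 58.97%


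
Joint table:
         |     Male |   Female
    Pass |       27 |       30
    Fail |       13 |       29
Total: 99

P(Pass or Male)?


P(Pass∨Male) = P(Pass) + P(Male) - P(Pass∧Male)
= (57 + 40 - 27)/99 = 70/99

P = 70/99 ≈ 70.71%


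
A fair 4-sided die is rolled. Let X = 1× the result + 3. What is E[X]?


E[die] = (1+4)/2 = 5/2
E[X] = 1×5/2 + 3 = 11/2

E[X] = 11/2


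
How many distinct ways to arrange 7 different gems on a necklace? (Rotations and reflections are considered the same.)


Free circular arrangements: rotations and reflections both identified.
(n-1)!/2 = 6!/2 = 720/2 = 360

360


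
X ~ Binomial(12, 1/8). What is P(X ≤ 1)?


P(X ≤ 1) = Σ P(X=i) for i=0..1
P(X=0) = 13841287201/68719476736
P(X=1) = 5931980229/17179869184
Sum = 37569208117/68719476736

P(X ≤ 1) = 37569208117/68719476736 ≈ 54.67%


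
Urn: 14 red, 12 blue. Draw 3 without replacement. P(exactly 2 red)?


Hypergeometric: C(14,2)×C(12,1)/C(26,3)
= 91×12/2600 = 21/50

P(X=2) = 21/50 ≈ 42.00%


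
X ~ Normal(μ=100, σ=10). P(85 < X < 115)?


z₁=(85-100)/10=-1.5, z₂=(115-100)/10=1.5
P = Φ(1.5) - Φ(-1.5) = 0.933193 - 0.066807 = 0.866386 ≈ 0.8664

P(85 < X < 115) ≈ 0.8664


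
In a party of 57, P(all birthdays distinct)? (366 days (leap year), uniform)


P(all different) = Π(366-i)/366 for i=0..56
= (366/366)×(365/366)×...×(310/366)
= 0.010010

P ≈ 0.0100 ≈ 1.00%


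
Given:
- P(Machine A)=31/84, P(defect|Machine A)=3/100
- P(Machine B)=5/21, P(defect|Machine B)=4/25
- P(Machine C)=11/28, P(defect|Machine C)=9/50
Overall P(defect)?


P(B) = Σ P(B|Aᵢ)×P(Aᵢ)
  3/100×31/84 = 31/2800
  4/25×5/21 = 4/105
  9/50×11/28 = 99/1400
Sum = 1007/8400

P(defect) = 1007/8400 ≈ 11.99%


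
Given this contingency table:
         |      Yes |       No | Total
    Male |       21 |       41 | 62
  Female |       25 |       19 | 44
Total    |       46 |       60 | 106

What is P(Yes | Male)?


P(Yes | Male) = 21/(21+41) = 21/62

P(Yes|Male) = 21/62 ≈ 33.87%


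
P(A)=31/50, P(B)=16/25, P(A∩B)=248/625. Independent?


P(A)×P(B) = 248/625
P(A∩B) = 248/625
Equal ✓ → Independent

Yes, independent


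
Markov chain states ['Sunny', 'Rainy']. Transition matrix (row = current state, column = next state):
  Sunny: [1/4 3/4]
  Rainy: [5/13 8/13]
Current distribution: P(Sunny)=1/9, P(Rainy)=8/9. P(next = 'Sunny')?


P(next=Sunny) = Σᵢ P(now=i)×P(i→Sunny)
= 1/9×1/4 + 8/9×5/13
= 1/36 + 40/117 = 173/468

P = 173/468 ≈ 0.3697


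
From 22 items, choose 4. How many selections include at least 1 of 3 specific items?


Complement: C(22,4) - C(19,4) = 7315 - 3876 = 3439

3439


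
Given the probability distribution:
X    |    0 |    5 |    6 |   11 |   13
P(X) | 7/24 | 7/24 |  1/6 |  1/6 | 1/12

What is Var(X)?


E[X] = 43/8
E[X²] = 1141/24
Var(X) = E[X²] - (E[X])² = 1141/24 - 1849/64 = 3581/192

Var(X) = 3581/192 ≈ 18.6510


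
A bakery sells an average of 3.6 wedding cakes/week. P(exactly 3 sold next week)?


Poisson(λ=3.6): P(X=3) = e^(-λ)×λ^k/k!
= e^(-3.6) × 3.6^3 / 3!
≈ 0.02732372245 × 46.656 / 6 ≈ 0.212469

P(X=3) ≈ 0.212469 ≈ 21.25%


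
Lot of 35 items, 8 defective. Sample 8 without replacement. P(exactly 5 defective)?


Hypergeometric: C(8,5)×C(27,3)/C(35,8)
= 56×2925/23535820 = 1170/168113

P(X=5) = 1170/168113 ≈ 0.70%


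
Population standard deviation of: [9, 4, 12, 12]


Mean = 37/4
  (9-37/4)²=1/16
  (4-37/4)²=441/16
  (12-37/4)²=121/16
  (12-37/4)²=121/16
Σ(x-μ)² = 171/4
σ² = (171/4)/4 = 171/16

σ = √(171/16) ≈ 3.2692


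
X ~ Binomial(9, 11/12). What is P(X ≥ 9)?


P(X ≥ 9) = Σ P(X=i) for i=9..9
P(X=9) = 2357947691/5159780352
Sum = 2357947691/5159780352

P(X ≥ 9) = 2357947691/5159780352 ≈ 45.70%


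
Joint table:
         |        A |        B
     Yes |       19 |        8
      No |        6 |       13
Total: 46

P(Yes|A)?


P(Yes|A) = 19/(19+6) = 19/25

P = 19/25 ≈ 76.00%


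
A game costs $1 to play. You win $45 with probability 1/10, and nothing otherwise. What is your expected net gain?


E[gain] = (45-1)×1/10 + (-1)×9/10
= 22/5 - 9/10 = 7/2

Expected net gain = $7/2 ≈ $3.50


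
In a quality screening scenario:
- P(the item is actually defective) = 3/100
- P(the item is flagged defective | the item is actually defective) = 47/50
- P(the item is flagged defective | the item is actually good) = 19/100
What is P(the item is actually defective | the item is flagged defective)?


Using Bayes' theorem:
P(A|B) = P(B|A)·P(A) / P(B)

P(the item is flagged defective) = 47/50 × 3/100 + 19/100 × 97/100
= 141/5000 + 1843/10000 = 17/80

P(the item is actually defective|the item is flagged defective) = (141/5000) / (17/80) = 282/2125

P(the item is actually defective|the item is flagged defective) = 282/2125 ≈ 13.27%


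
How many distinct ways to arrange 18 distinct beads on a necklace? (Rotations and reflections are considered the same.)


Free circular arrangements: rotations and reflections both identified.
(n-1)!/2 = 17!/2 = 355687428096000/2 = 177843714048000

177843714048000


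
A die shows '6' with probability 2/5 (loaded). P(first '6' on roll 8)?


Geometric: P(X=8) = (1-p)^(k-1)×p = (3/5)^7×2/5 = 4374/390625

P(X=8) = 4374/390625 ≈ 1.12%


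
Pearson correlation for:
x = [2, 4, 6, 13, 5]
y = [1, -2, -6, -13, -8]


n=5, Σx=30, Σy=-28, Σxy=-251, Σx²=250, Σy²=274
r = (5×(-251) - 30×(-28))/√((5×250 - 30²)(5×274 - (-28)²))
= -415/√(350×586) = -415/√205100 ≈ -415/452.8797 ≈ -0.9164

r ≈ -0.9164


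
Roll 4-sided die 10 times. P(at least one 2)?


P(no 2)^10 = (3/4)^10 = 59049/1048576
P(≥1) = 1 - 59049/1048576 = 989527/1048576

P = 989527/1048576 ≈ 94.37%


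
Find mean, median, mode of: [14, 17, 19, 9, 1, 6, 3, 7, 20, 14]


Sorted: [1, 3, 6, 7, 9, 14, 14, 17, 19, 20]
Mean = 110/10 = 11
Median = 23/2
Freq: {14: 2, 17: 1, 19: 1, 9: 1, 1: 1, 6: 1, 3: 1, 7: 1, 20: 1}
Mode: [14]

Mean=11, Median=23/2, Mode=14


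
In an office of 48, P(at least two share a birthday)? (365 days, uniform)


P(all different) = Π(365-i)/365 for i=0..47
= 0.039402
P(match) = 1 - 0.039402 = 0.960598

P ≈ 0.9606 ≈ 96.06%


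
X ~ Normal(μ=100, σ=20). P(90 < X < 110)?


z₁=(90-100)/20=-0.5, z₂=(110-100)/20=0.5
P = Φ(0.5) - Φ(-0.5) = 0.691462 - 0.308538 = 0.382924 ≈ 0.3829

P(90 < X < 110) ≈ 0.3829


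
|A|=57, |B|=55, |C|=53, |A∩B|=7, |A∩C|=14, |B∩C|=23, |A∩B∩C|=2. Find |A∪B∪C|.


|A∪B∪C| = 57+55+53-7-14-23+2 = 123

|A∪B∪C| = 123


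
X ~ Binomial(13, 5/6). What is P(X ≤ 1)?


P(X ≤ 1) = Σ P(X=i) for i=0..1
P(X=0) = 1/13060694016
P(X=1) = 65/13060694016
Sum = 11/2176782336

P(X ≤ 1) = 11/2176782336 ≈ 0.00%


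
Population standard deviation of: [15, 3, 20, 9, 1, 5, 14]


Mean = 67/7
  (15-67/7)²=1444/49
  (3-67/7)²=2116/49
  (20-67/7)²=5329/49
  (9-67/7)²=16/49
  (1-67/7)²=3600/49
  (5-67/7)²=1024/49
  (14-67/7)²=961/49
Σ(x-μ)² = 2070/7
σ² = (2070/7)/7 = 2070/49

σ = √(2070/49) ≈ 6.4996


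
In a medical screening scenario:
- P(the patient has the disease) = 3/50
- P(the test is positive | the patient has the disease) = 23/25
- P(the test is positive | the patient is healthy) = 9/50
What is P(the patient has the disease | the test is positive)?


Using Bayes' theorem:
P(A|B) = P(B|A)·P(A) / P(B)

P(the test is positive) = 23/25 × 3/50 + 9/50 × 47/50
= 69/1250 + 423/2500 = 561/2500

P(the patient has the disease|the test is positive) = (69/1250) / (561/2500) = 46/187

P(the patient has the disease|the test is positive) = 46/187 ≈ 24.60%


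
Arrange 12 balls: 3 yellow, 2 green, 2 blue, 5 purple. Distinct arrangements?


12!/(3!×2!×2!×5!) = 166320

166320


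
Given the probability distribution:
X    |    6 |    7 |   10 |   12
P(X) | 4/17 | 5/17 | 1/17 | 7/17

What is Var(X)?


E[X] = 9
E[X²] = 1497/17
Var(X) = E[X²] - (E[X])² = 1497/17 - 81 = 120/17

Var(X) = 120/17 ≈ 7.0588


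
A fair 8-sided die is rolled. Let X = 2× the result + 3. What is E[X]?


E[die] = (1+8)/2 = 9/2
E[X] = 2×9/2 + 3 = 12

E[X] = 12


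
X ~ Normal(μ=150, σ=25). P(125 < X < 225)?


z₁=(125-150)/25=-1.0, z₂=(225-150)/25=3.0
P = Φ(3.0) - Φ(-1.0) = 0.998650 - 0.158655 = 0.839995 ≈ 0.8400

P(125 < X < 225) ≈ 0.8400


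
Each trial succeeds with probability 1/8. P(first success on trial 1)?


Geometric: P(X=1) = (1-p)^(k-1)×p = (7/8)^0×1/8 = 1/8

P(X=1) = 1/8 ≈ 12.50%


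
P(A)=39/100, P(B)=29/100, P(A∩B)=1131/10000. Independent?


P(A)×P(B) = 1131/10000
P(A∩B) = 1131/10000
Equal ✓ → Independent

Yes, independent


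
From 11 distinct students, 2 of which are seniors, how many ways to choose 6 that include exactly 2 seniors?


Choose 2 of the 2 seniors and 4 of the other 9 students:
C(2,2)×C(9,4) = 1×126 = 126

126


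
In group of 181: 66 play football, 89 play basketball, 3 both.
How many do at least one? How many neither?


|A∪B| = 66+89-3 = 152
Neither = 181-152 = 29

At least one: 152; Neither: 29


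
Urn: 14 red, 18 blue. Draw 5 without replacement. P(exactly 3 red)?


Hypergeometric: C(14,3)×C(18,2)/C(32,5)
= 364×153/201376 = 1989/7192

P(X=3) = 1989/7192 ≈ 27.66%


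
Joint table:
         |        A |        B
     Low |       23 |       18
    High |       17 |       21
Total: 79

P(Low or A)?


P(Low∨A) = P(Low) + P(A) - P(Low∧A)
= (41 + 40 - 23)/79 = 58/79

P = 58/79 ≈ 73.42%


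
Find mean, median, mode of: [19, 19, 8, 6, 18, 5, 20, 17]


Sorted: [5, 6, 8, 17, 18, 19, 19, 20]
Mean = 112/8 = 14
Median = 35/2
Freq: {19: 2, 8: 1, 6: 1, 18: 1, 5: 1, 20: 1, 17: 1}
Mode: [19]

Mean=14, Median=35/2, Mode=19


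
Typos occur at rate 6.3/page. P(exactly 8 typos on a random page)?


Poisson(λ=6.3): P(X=8) = e^(-λ)×λ^k/k!
= e^(-6.3) × 6.3^8 / 8!
≈ 0.001836304777 × 2481557.80268 / 40320 ≈ 0.113018

P(X=8) ≈ 0.113018 ≈ 11.30%


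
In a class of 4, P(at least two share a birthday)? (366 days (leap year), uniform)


P(all different) = Π(366-i)/366 for i=0..3
= 0.983689
P(match) = 1 - 0.983689 = 0.016311

P ≈ 0.0163 ≈ 1.63%


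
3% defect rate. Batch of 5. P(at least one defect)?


P(all good) = (97/100)^5 = 8587340257/10000000000
P(≥1 defect) = 1412659743/10000000000

P = 1412659743/10000000000 ≈ 14.13%


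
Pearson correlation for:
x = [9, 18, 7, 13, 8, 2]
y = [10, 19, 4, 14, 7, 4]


n=6, Σx=57, Σy=58, Σxy=706, Σx²=691, Σy²=738
r = (6×706 - 57×58)/√((6×691 - 57²)(6×738 - 58²))
= 930/√(897×1064) = 930/√954408 ≈ 930/976.9381 ≈ 0.9520

r ≈ 0.9520


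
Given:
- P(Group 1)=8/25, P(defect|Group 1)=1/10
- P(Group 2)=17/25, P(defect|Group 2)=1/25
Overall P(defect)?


P(B) = Σ P(B|Aᵢ)×P(Aᵢ)
  1/10×8/25 = 4/125
  1/25×17/25 = 17/625
Sum = 37/625

P(defect) = 37/625 ≈ 5.92%


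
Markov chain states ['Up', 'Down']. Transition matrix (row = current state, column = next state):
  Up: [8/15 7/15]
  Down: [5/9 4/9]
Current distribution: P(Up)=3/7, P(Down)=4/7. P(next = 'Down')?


P(next=Down) = Σᵢ P(now=i)×P(i→Down)
= 3/7×7/15 + 4/7×4/9
= 1/5 + 16/63 = 143/315

P = 143/315 ≈ 0.4540


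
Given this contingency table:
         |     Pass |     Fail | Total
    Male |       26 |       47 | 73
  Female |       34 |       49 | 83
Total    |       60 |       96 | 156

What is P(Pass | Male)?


P(Pass | Male) = 26/(26+47) = 26/73

P(Pass|Male) = 26/73 ≈ 35.62%


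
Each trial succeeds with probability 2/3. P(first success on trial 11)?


Geometric: P(X=11) = (1-p)^(k-1)×p = (1/3)^10×2/3 = 2/177147

P(X=11) = 2/177147 ≈ 0.00%


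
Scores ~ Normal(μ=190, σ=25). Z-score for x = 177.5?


z = (x - μ)/σ = (177.5 - 190)/25 = -0.5

z = -0.5


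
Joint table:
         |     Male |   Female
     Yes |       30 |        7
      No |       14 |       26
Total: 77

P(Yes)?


P(Yes) = (30+7)/77 = 37/77

P(Yes) = 37/77 ≈ 48.05%


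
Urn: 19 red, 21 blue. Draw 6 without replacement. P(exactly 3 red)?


Hypergeometric: C(19,3)×C(21,3)/C(40,6)
= 969×1330/3838380 = 323/962

P(X=3) = 323/962 ≈ 33.58%


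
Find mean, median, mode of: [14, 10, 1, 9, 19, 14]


Sorted: [1, 9, 10, 14, 14, 19]
Mean = 67/6
Median = 12
Freq: {14: 2, 10: 1, 1: 1, 9: 1, 19: 1}
Mode: [14]

Mean=67/6, Median=12, Mode=14


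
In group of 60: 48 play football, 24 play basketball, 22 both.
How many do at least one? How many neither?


|A∪B| = 48+24-22 = 50
Neither = 60-50 = 10

At least one: 50; Neither: 10


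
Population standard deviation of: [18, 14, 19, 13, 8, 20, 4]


Mean = 96/7
  (18-96/7)²=900/49
  (14-96/7)²=4/49
  (19-96/7)²=1369/49
  (13-96/7)²=25/49
  (8-96/7)²=1600/49
  (20-96/7)²=1936/49
  (4-96/7)²=4624/49
Σ(x-μ)² = 1494/7
σ² = (1494/7)/7 = 1494/49

σ = √(1494/49) ≈ 5.5218


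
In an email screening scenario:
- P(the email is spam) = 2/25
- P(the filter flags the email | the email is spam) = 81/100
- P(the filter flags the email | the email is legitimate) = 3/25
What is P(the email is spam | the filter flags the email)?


Using Bayes' theorem:
P(A|B) = P(B|A)·P(A) / P(B)

P(the filter flags the email) = 81/100 × 2/25 + 3/25 × 23/25
= 81/1250 + 69/625 = 219/1250

P(the email is spam|the filter flags the email) = (81/1250) / (219/1250) = 27/73

P(the email is spam|the filter flags the email) = 27/73 ≈ 36.99%


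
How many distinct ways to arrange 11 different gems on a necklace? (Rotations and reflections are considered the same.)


Free circular arrangements: rotations and reflections both identified.
(n-1)!/2 = 10!/2 = 3628800/2 = 1814400

1814400


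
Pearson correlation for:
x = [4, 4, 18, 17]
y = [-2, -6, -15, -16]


n=4, Σx=43, Σy=-39, Σxy=-574, Σx²=645, Σy²=521
r = (4×(-574) - 43×(-39))/√((4×645 - 43²)(4×521 - (-39)²))
= -619/√(731×563) = -619/√411553 ≈ -619/641.5240 ≈ -0.9649

r ≈ -0.9649


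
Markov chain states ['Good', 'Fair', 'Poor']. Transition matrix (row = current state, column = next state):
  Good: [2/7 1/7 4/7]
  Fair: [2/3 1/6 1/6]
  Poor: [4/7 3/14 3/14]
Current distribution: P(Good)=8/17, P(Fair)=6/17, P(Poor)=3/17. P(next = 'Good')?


P(next=Good) = Σᵢ P(now=i)×P(i→Good)
= 8/17×2/7 + 6/17×2/3 + 3/17×4/7
= 16/119 + 4/17 + 12/119 = 8/17

P = 8/17 ≈ 0.4706


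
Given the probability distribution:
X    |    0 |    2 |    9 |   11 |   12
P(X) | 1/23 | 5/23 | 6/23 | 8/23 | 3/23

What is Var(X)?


E[X] = 188/23
E[X²] = 1906/23
Var(X) = E[X²] - (E[X])² = 1906/23 - 35344/529 = 8494/529

Var(X) = 8494/529 ≈ 16.0567


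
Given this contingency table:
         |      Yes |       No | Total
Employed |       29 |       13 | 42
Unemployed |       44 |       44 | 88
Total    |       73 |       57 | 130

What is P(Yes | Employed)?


P(Yes | Employed) = 29/(29+13) = 29/42

P(Yes|Employed) = 29/42 ≈ 69.05%


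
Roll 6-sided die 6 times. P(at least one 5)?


P(no 5)^6 = (5/6)^6 = 15625/46656
P(≥1) = 1 - 15625/46656 = 31031/46656

P = 31031/46656 ≈ 66.51%


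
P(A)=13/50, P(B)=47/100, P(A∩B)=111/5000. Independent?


P(A)×P(B) = 611/5000
P(A∩B) = 111/5000
Not equal → NOT independent

No, not independent


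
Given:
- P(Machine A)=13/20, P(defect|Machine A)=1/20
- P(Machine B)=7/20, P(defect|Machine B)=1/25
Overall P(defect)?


P(B) = Σ P(B|Aᵢ)×P(Aᵢ)
  1/20×13/20 = 13/400
  1/25×7/20 = 7/500
Sum = 93/2000

P(defect) = 93/2000 ≈ 4.65%


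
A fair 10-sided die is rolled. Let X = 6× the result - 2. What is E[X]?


E[die] = (1+10)/2 = 11/2
E[X] = 6×11/2 - 2 = 31

E[X] = 31


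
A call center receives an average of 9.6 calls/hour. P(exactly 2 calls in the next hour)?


Poisson(λ=9.6): P(X=2) = e^(-λ)×λ^k/k!
= e^(-9.6) × 9.6^2 / 2!
≈ 6.772873649e-05 × 92.16 / 2 ≈ 0.003121

P(X=2) ≈ 0.003121 ≈ 0.31%


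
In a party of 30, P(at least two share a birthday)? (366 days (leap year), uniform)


P(all different) = Π(366-i)/366 for i=0..29
= 0.294697
P(match) = 1 - 0.294697 = 0.705303

P ≈ 0.7053 ≈ 70.53%


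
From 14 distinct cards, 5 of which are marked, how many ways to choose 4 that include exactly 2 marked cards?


Choose 2 of the 5 marked cards and 2 of the other 9 cards:
C(5,2)×C(9,2) = 10×36 = 360

360


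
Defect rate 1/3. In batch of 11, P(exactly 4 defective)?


Binomial: P(X=4) = C(11,4)×p^4×(1-p)^7
= 330 × 1/81 × 128/2187 = 14080/59049

P(X=4) = 14080/59049 ≈ 23.84%


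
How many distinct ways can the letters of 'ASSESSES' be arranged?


Letters: 8, freq: {'A': 1, 'S': 5, 'E': 2}
8!/(1!×5!×2!) = 40320/240 = 168

168


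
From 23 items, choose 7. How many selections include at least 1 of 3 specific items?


Complement: C(23,7) - C(20,7) = 245157 - 77520 = 167637

167637


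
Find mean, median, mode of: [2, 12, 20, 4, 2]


Sorted: [2, 2, 4, 12, 20]
Mean = 40/5 = 8
Median = 4
Freq: {2: 2, 12: 1, 20: 1, 4: 1}
Mode: [2]

Mean=8, Median=4, Mode=2


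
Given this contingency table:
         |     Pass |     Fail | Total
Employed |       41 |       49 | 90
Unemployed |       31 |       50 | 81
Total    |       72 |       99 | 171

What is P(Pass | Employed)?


P(Pass | Employed) = 41/(41+49) = 41/90

P(Pass|Employed) = 41/90 ≈ 45.56%


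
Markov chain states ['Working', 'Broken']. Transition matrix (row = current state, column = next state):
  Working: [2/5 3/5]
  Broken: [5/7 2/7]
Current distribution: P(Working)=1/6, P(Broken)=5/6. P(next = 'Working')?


P(next=Working) = Σᵢ P(now=i)×P(i→Working)
= 1/6×2/5 + 5/6×5/7
= 1/15 + 25/42 = 139/210

P = 139/210 ≈ 0.6619


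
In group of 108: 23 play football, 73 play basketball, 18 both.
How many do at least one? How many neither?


|A∪B| = 23+73-18 = 78
Neither = 108-78 = 30

At least one: 78; Neither: 30


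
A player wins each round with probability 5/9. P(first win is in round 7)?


Geometric: P(X=7) = (1-p)^(k-1)×p = (4/9)^6×5/9 = 20480/4782969

P(X=7) = 20480/4782969 ≈ 0.43%


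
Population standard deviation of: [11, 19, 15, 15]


Mean = 60/4 = 15
  (11-15)²=16
  (19-15)²=16
  (15-15)²=0
  (15-15)²=0
Σ(x-μ)² = 32
σ² = 32/4 = 8

σ = √(8) ≈ 2.8284


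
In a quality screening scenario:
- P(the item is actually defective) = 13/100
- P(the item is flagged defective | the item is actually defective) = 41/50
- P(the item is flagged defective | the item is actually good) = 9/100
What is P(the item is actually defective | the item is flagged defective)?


Using Bayes' theorem:
P(A|B) = P(B|A)·P(A) / P(B)

P(the item is flagged defective) = 41/50 × 13/100 + 9/100 × 87/100
= 533/5000 + 783/10000 = 1849/10000

P(the item is actually defective|the item is flagged defective) = (533/5000) / (1849/10000) = 1066/1849

P(the item is actually defective|the item is flagged defective) = 1066/1849 ≈ 57.65%


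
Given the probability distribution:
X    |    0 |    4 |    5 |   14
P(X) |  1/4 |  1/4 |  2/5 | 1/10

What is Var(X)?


E[X] = 22/5
E[X²] = 168/5
Var(X) = E[X²] - (E[X])² = 168/5 - 484/25 = 356/25

Var(X) = 356/25 ≈ 14.2400


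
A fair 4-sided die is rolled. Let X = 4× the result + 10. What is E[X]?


E[die] = (1+4)/2 = 5/2
E[X] = 4×5/2 + 10 = 20

E[X] = 20


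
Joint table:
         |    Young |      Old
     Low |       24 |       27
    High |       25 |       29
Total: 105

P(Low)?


P(Low) = (24+27)/105 = 51/105 = 17/35

P(Low) = 17/35 ≈ 48.57%


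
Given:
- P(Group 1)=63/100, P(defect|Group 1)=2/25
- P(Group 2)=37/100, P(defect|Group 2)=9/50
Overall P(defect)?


P(B) = Σ P(B|Aᵢ)×P(Aᵢ)
  2/25×63/100 = 63/1250
  9/50×37/100 = 333/5000
Sum = 117/1000

P(defect) = 117/1000 ≈ 11.70%


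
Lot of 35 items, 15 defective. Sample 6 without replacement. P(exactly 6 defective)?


Hypergeometric: C(15,6)×C(20,0)/C(35,6)
= 5005×1/1623160 = 13/4216

P(X=6) = 13/4216 ≈ 0.31%


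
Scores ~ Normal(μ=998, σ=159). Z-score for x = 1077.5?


z = (x - μ)/σ = (1077.5 - 998)/159 = 0.5

z = 0.5


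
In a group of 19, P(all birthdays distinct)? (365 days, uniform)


P(all different) = Π(365-i)/365 for i=0..18
= (365/365)×(364/365)×...×(347/365)
= 0.620881

P ≈ 0.6209 ≈ 62.09%


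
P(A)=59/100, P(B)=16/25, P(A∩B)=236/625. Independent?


P(A)×P(B) = 236/625
P(A∩B) = 236/625
Equal ✓ → Independent

Yes, independent


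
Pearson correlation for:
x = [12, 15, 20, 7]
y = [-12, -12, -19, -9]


n=4, Σx=54, Σy=-52, Σxy=-767, Σx²=818, Σy²=730
r = (4×(-767) - 54×(-52))/√((4×818 - 54²)(4×730 - (-52)²))
= -260/√(356×216) = -260/√76896 ≈ -260/277.3013 ≈ -0.9376

r ≈ -0.9376


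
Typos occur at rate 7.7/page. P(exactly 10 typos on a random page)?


Poisson(λ=7.7): P(X=10) = e^(-λ)×λ^k/k!
= e^(-7.7) × 7.7^10 / 10!
≈ 0.0004528271829 × 732668047.259 / 3628800 ≈ 0.091427

P(X=10) ≈ 0.091427 ≈ 9.14%


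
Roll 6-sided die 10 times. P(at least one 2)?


P(no 2)^10 = (5/6)^10 = 9765625/60466176
P(≥1) = 1 - 9765625/60466176 = 50700551/60466176

P = 50700551/60466176 ≈ 83.85%


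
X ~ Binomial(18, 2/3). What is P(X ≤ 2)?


P(X ≤ 2) = Σ P(X=i) for i=0..2
P(X=0) = 1/387420489
P(X=1) = 4/43046721
P(X=2) = 68/43046721
Sum = 649/387420489

P(X ≤ 2) = 649/387420489 ≈ 0.00%


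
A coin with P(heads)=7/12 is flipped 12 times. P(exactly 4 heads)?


Binomial: P(X=4) = C(12,4)×p^4×(1-p)^8
= 495 × 2401/20736 × 390625/429981696 = 51583984375/990677827584

P(X=4) = 51583984375/990677827584 ≈ 5.21%


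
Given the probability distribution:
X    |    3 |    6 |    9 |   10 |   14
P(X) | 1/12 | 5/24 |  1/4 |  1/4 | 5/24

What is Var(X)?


E[X] = 55/6
E[X²] = 283/3
Var(X) = E[X²] - (E[X])² = 283/3 - 3025/36 = 371/36

Var(X) = 371/36 ≈ 10.3056


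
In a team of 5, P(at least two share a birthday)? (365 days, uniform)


P(all different) = Π(365-i)/365 for i=0..4
= 0.972864
P(match) = 1 - 0.972864 = 0.027136

P ≈ 0.0271 ≈ 2.71%


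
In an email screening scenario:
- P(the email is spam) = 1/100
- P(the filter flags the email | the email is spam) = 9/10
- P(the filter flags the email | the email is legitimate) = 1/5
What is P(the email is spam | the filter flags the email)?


Using Bayes' theorem:
P(A|B) = P(B|A)·P(A) / P(B)

P(the filter flags the email) = 9/10 × 1/100 + 1/5 × 99/100
= 9/1000 + 99/500 = 207/1000

P(the email is spam|the filter flags the email) = (9/1000) / (207/1000) = 1/23

P(the email is spam|the filter flags the email) = 1/23 ≈ 4.35%


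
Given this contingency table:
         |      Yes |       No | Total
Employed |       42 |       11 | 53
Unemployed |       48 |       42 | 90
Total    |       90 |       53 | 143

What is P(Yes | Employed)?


P(Yes | Employed) = 42/(42+11) = 42/53

P(Yes|Employed) = 42/53 ≈ 79.25%


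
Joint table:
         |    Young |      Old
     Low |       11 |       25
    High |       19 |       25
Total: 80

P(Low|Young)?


P(Low|Young) = 11/(11+19) = 11/30

P = 11/30 ≈ 36.67%


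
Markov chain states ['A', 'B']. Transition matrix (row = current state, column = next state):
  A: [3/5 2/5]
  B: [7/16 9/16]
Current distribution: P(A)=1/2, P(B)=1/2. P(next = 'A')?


P(next=A) = Σᵢ P(now=i)×P(i→A)
= 1/2×3/5 + 1/2×7/16
= 3/10 + 7/32 = 83/160

P = 83/160 ≈ 0.5188


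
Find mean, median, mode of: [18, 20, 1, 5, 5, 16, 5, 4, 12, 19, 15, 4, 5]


Sorted: [1, 4, 4, 5, 5, 5, 5, 12, 15, 16, 18, 19, 20]
Mean = 129/13
Median = 5
Freq: {18: 1, 20: 1, 1: 1, 5: 4, 16: 1, 4: 2, 12: 1, 19: 1, 15: 1}
Mode: [5]

Mean=129/13, Median=5, Mode=5


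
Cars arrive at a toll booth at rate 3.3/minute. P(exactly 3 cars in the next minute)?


Poisson(λ=3.3): P(X=3) = e^(-λ)×λ^k/k!
= e^(-3.3) × 3.3^3 / 3!
≈ 0.0368831674 × 35.937 / 6 ≈ 0.220912

P(X=3) ≈ 0.220912 ≈ 22.09%


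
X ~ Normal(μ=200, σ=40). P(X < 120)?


z = (120-200)/40 = -2.0
P(Z < -2.0) = 0.0228

P(X < 120) ≈ 0.0228


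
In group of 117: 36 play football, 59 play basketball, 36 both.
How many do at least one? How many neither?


|A∪B| = 36+59-36 = 59
Neither = 117-59 = 58

At least one: 59; Neither: 58


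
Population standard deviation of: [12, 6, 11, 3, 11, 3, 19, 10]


Mean = 75/8
  (12-75/8)²=441/64
  (6-75/8)²=729/64
  (11-75/8)²=169/64
  (3-75/8)²=2601/64
  (11-75/8)²=169/64
  (3-75/8)²=2601/64
  (19-75/8)²=5929/64
  (10-75/8)²=25/64
Σ(x-μ)² = 1583/8
σ² = (1583/8)/8 = 1583/64

σ = √(1583/64) ≈ 4.9734


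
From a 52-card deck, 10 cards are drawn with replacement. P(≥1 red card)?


P(not a red card) = 26/52 = 1/2
P(none in 10 draws) = (1/2)^10 = 1/1024
P(≥1 red card) = 1 - 1/1024 = 1023/1024

P = 1023/1024 ≈ 99.90%


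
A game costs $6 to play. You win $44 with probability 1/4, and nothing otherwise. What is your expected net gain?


E[gain] = (44-6)×1/4 + (-6)×3/4
= 19/2 - 9/2 = 5

Expected net gain = $5 ≈ $5.00


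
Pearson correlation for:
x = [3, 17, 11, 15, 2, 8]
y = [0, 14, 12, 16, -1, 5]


n=6, Σx=56, Σy=46, Σxy=648, Σx²=712, Σy²=622
r = (6×648 - 56×46)/√((6×712 - 56²)(6×622 - 46²))
= 1312/√(1136×1616) = 1312/√1835776 ≈ 1312/1354.9081 ≈ 0.9683

r ≈ 0.9683


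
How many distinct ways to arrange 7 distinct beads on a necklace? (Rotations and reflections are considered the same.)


Free circular arrangements: rotations and reflections both identified.
(n-1)!/2 = 6!/2 = 720/2 = 360

360


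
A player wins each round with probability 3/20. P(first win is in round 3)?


Geometric: P(X=3) = (1-p)^(k-1)×p = (17/20)^2×3/20 = 867/8000

P(X=3) = 867/8000 ≈ 10.84%


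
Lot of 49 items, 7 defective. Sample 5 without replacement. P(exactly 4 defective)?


Hypergeometric: C(7,4)×C(42,1)/C(49,5)
= 35×42/1906884 = 5/6486

P(X=4) = 5/6486 ≈ 0.08%


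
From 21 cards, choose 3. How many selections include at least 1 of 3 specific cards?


Complement: C(21,3) - C(18,3) = 1330 - 816 = 514

514


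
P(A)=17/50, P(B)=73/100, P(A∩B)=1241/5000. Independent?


P(A)×P(B) = 1241/5000
P(A∩B) = 1241/5000
Equal ✓ → Independent

Yes, independent


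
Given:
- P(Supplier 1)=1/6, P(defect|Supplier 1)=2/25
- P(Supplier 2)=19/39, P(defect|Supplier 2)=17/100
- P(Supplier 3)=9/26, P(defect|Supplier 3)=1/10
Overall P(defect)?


P(B) = Σ P(B|Aᵢ)×P(Aᵢ)
  2/25×1/6 = 1/75
  17/100×19/39 = 323/3900
  1/10×9/26 = 9/260
Sum = 17/130

P(defect) = 17/130 ≈ 13.08%


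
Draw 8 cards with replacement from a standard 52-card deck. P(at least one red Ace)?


P(not a red Ace) = 50/52 = 25/26
P(none in 8 draws) = (25/26)^8 = 152587890625/208827064576
P(≥1 red Ace) = 1 - 152587890625/208827064576 = 56239173951/208827064576

P = 56239173951/208827064576 ≈ 26.93%


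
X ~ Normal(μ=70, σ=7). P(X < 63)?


z = (63-70)/7 = -1.0
P(Z < -1.0) = 0.1587

P(X < 63) ≈ 0.1587


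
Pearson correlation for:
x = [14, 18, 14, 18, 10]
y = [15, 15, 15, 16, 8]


n=5, Σx=74, Σy=69, Σxy=1058, Σx²=1140, Σy²=995
r = (5×1058 - 74×69)/√((5×1140 - 74²)(5×995 - 69²))
= 184/√(224×214) = 184/√47936 ≈ 184/218.9429 ≈ 0.8404

r ≈ 0.8404


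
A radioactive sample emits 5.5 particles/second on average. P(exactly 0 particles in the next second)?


Poisson(λ=5.5): P(X=0) = e^(-λ)×λ^k/k!
= e^(-5.5) × 5.5^0 / 0!
≈ 0.004086771438 × 1 / 1 ≈ 0.004087

P(X=0) ≈ 0.004087 ≈ 0.41%


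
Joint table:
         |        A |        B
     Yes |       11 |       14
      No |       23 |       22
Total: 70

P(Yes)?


P(Yes) = (11+14)/70 = 25/70 = 5/14

P(Yes) = 5/14 ≈ 35.71%


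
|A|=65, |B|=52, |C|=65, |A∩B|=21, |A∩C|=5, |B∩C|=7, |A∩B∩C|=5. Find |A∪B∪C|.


|A∪B∪C| = 65+52+65-21-5-7+5 = 154

|A∪B∪C| = 154


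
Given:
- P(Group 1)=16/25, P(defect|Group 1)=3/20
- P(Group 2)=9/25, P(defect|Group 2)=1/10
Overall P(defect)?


P(B) = Σ P(B|Aᵢ)×P(Aᵢ)
  3/20×16/25 = 12/125
  1/10×9/25 = 9/250
Sum = 33/250

P(defect) = 33/250 ≈ 13.20%


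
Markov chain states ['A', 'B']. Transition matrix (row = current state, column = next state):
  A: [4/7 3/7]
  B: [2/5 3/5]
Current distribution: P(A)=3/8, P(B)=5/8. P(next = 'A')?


P(next=A) = Σᵢ P(now=i)×P(i→A)
= 3/8×4/7 + 5/8×2/5
= 3/14 + 1/4 = 13/28

P = 13/28 ≈ 0.4643


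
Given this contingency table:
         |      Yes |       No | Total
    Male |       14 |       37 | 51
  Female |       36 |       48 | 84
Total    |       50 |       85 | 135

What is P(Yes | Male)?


P(Yes | Male) = 14/(14+37) = 14/51

P(Yes|Male) = 14/51 ≈ 27.45%


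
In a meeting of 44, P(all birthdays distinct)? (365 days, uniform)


P(all different) = Π(365-i)/365 for i=0..43
= (365/365)×(364/365)×...×(322/365)
= 0.067115

P ≈ 0.0671 ≈ 6.71%


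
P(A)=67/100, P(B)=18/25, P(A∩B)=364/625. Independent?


P(A)×P(B) = 603/1250
P(A∩B) = 364/625
Not equal → NOT independent

No, not independent


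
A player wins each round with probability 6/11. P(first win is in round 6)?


Geometric: P(X=6) = (1-p)^(k-1)×p = (5/11)^5×6/11 = 18750/1771561

P(X=6) = 18750/1771561 ≈ 1.06%


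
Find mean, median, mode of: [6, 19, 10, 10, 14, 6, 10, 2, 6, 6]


Sorted: [2, 6, 6, 6, 6, 10, 10, 10, 14, 19]
Mean = 89/10
Median = 8
Freq: {6: 4, 19: 1, 10: 3, 14: 1, 2: 1}
Mode: [6]

Mean=89/10, Median=8, Mode=6


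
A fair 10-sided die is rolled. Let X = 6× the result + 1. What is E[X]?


E[die] = (1+10)/2 = 11/2
E[X] = 6×11/2 + 1 = 34

E[X] = 34


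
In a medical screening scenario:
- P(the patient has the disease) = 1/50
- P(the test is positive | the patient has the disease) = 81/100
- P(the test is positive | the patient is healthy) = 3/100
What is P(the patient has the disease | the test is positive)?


Using Bayes' theorem:
P(A|B) = P(B|A)·P(A) / P(B)

P(the test is positive) = 81/100 × 1/50 + 3/100 × 49/50
= 81/5000 + 147/5000 = 57/1250

P(the patient has the disease|the test is positive) = (81/5000) / (57/1250) = 27/76

P(the patient has the disease|the test is positive) = 27/76 ≈ 35.53%


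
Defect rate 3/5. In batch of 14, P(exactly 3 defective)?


Binomial: P(X=3) = C(14,3)×p^3×(1-p)^11
= 364 × 27/125 × 2048/48828125 = 20127744/6103515625

P(X=3) = 20127744/6103515625 ≈ 0.33%


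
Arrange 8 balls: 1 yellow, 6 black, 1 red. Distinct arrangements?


8!/(1!×6!×1!) = 56

56


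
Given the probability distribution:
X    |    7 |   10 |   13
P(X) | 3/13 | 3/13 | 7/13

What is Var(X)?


E[X] = 142/13
E[X²] = 1630/13
Var(X) = E[X²] - (E[X])² = 1630/13 - 20164/169 = 1026/169

Var(X) = 1026/169 ≈ 6.0710


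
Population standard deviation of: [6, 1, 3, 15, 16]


Mean = 41/5
  (6-41/5)²=121/25
  (1-41/5)²=1296/25
  (3-41/5)²=676/25
  (15-41/5)²=1156/25
  (16-41/5)²=1521/25
Σ(x-μ)² = 954/5
σ² = (954/5)/5 = 954/25

σ = √(954/25) ≈ 6.1774


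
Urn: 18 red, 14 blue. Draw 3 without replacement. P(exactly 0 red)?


Hypergeometric: C(18,0)×C(14,3)/C(32,3)
= 1×364/4960 = 91/1240

P(X=0) = 91/1240 ≈ 7.34%


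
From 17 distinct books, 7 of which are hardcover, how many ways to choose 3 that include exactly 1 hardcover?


Choose 1 of the 7 hardcovers and 2 of the other 10 books:
C(7,1)×C(10,2) = 7×45 = 315

315


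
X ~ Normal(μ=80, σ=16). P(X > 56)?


z = (56-80)/16 = -1.5
P(X > 56) = 1 - P(Z ≤ -1.5) = 1 - 0.0668 = 0.9332

P(X > 56) ≈ 0.9332


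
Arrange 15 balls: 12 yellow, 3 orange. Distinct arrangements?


15!/(12!×3!) = 455

455


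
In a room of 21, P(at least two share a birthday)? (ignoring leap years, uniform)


P(all different) = Π(365-i)/365 for i=0..20
= 0.556312
P(match) = 1 - 0.556312 = 0.443688

P ≈ 0.4437 ≈ 44.37%


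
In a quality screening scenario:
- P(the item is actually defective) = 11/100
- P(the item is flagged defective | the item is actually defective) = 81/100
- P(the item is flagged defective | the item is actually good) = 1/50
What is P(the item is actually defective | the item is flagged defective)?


Using Bayes' theorem:
P(A|B) = P(B|A)·P(A) / P(B)

P(the item is flagged defective) = 81/100 × 11/100 + 1/50 × 89/100
= 891/10000 + 89/5000 = 1069/10000

P(the item is actually defective|the item is flagged defective) = (891/10000) / (1069/10000) = 891/1069

P(the item is actually defective|the item is flagged defective) = 891/1069 ≈ 83.35%


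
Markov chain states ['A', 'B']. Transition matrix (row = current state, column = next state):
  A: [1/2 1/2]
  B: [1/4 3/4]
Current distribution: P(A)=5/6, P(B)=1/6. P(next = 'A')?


P(next=A) = Σᵢ P(now=i)×P(i→A)
= 5/6×1/2 + 1/6×1/4
= 5/12 + 1/24 = 11/24

P = 11/24 ≈ 0.4583


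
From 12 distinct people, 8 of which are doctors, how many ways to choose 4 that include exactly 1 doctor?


Choose 1 of the 8 doctors and 3 of the other 4 people:
C(8,1)×C(4,3) = 8×4 = 32

32


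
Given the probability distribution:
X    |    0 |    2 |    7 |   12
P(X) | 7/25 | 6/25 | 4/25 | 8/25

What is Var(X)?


E[X] = 136/25
E[X²] = 1372/25
Var(X) = E[X²] - (E[X])² = 1372/25 - 18496/625 = 15804/625

Var(X) = 15804/625 ≈ 25.2864


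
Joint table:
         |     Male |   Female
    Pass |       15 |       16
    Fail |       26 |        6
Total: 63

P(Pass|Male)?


P(Pass|Male) = 15/(15+26) = 15/41

P = 15/41 ≈ 36.59%


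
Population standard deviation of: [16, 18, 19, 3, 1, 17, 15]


Mean = 89/7
  (16-89/7)²=529/49
  (18-89/7)²=1369/49
  (19-89/7)²=1936/49
  (3-89/7)²=4624/49
  (1-89/7)²=6724/49
  (17-89/7)²=900/49
  (15-89/7)²=256/49
Σ(x-μ)² = 2334/7
σ² = (2334/7)/7 = 2334/49

σ = √(2334/49) ≈ 6.9016


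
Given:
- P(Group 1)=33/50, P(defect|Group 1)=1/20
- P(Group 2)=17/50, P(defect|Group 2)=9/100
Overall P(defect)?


P(B) = Σ P(B|Aᵢ)×P(Aᵢ)
  1/20×33/50 = 33/1000
  9/100×17/50 = 153/5000
Sum = 159/2500

P(defect) = 159/2500 ≈ 6.36%
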